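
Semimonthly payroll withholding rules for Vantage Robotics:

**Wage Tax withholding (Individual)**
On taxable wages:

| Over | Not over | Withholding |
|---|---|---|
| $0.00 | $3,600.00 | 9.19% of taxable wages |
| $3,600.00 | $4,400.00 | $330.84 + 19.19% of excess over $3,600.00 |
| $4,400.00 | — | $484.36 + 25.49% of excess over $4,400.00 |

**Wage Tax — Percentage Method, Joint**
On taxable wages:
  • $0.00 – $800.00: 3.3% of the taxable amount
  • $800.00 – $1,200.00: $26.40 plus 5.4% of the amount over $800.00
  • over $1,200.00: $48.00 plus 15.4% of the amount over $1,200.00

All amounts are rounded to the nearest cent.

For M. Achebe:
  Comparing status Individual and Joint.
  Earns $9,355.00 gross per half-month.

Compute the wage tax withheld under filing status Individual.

Wage Tax (Individual): taxable = $9,355.00
  $484.36 + 25.49% × ($9,355.00 − $4,400.00) = $484.36 + 25.49% × $4,955.00 = $1,747.39

$1,747.39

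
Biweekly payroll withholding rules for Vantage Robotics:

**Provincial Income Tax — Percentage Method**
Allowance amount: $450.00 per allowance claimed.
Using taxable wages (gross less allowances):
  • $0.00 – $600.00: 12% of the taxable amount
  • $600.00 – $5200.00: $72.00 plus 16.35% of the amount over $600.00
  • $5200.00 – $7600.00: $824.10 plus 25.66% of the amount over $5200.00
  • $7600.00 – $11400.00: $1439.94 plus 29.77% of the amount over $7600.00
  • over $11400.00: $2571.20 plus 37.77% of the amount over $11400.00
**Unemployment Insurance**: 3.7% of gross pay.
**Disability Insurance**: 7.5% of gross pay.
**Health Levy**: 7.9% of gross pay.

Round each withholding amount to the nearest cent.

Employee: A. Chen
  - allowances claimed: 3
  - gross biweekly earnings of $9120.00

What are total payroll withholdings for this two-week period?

Provincial Income Tax: taxable = $9120.00 − 3×$450.00 = $7770.00
  $1439.94 + 29.77% × ($7770.00 − $7600.00) = $1439.94 + 29.77% × $170.00 = $1490.55
Unemployment Insurance: 3.7% × $9120.00 = $337.44
Disability Insurance: 7.5% × $9120.00 = $684.00
Health Levy: 7.9% × $9120.00 = $720.48
Total: $1490.55 + $337.44 + $684.00 + $720.48 = $3232.47

$3232.47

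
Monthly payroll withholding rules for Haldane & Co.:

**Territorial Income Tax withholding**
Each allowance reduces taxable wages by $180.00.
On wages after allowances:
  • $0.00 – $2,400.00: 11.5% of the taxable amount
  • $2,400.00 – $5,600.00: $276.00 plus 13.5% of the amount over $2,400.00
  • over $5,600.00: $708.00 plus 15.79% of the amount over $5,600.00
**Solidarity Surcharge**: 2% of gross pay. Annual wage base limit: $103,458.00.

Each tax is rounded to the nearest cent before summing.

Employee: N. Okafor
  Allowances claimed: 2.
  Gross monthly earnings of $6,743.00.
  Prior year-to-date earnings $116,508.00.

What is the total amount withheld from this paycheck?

$831.64

Territorial Income Tax: taxable = $6,743.00 − 2×$180.00 = $6,383.00
  $708.00 + 15.79% × ($6,383.00 − $5,600.00) = $708.00 + 15.79% × $783.00 = $831.64
Solidarity Surcharge: YTD $116,508.00 ≥ cap $103,458.00 → $0.00
Total: $831.64 + $0.00 = $831.64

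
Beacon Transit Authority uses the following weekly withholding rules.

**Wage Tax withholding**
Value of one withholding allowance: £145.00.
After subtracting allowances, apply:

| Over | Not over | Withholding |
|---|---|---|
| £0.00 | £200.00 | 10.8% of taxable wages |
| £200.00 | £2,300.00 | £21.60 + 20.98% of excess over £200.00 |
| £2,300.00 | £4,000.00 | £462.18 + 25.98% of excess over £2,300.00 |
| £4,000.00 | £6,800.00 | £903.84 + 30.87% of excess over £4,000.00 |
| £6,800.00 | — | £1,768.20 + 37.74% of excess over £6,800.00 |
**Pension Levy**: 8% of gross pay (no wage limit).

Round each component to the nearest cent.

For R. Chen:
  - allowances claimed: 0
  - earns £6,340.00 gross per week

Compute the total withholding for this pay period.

£2,133.40

Wage Tax: taxable = £6,340.00
  £903.84 + 30.87% × (£6,340.00 − £4,000.00) = £903.84 + 30.87% × £2,340.00 = £1,626.20
Pension Levy: 8% × £6,340.00 = £507.20
Total: £1,626.20 + £507.20 = £2,133.40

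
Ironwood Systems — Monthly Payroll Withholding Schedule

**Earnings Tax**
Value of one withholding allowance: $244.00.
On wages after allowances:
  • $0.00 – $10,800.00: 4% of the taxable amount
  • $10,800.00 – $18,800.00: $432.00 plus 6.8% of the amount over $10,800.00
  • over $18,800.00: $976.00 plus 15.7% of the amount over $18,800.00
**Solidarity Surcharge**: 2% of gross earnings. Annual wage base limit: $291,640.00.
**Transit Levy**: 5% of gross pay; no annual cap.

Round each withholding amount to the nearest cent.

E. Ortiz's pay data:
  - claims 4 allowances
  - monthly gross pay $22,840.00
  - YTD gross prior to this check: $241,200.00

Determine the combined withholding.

$3,055.85

Earnings Tax: taxable = $22,840.00 − 4×$244.00 = $21,864.00
  $976.00 + 15.7% × ($21,864.00 − $18,800.00) = $976.00 + 15.7% × $3,064.00 = $1,457.05
Solidarity Surcharge: 2% × $22,840.00 = $456.80
Transit Levy: 5% × $22,840.00 = $1,142.00
Total: $1,457.05 + $456.80 + $1,142.00 = $3,055.85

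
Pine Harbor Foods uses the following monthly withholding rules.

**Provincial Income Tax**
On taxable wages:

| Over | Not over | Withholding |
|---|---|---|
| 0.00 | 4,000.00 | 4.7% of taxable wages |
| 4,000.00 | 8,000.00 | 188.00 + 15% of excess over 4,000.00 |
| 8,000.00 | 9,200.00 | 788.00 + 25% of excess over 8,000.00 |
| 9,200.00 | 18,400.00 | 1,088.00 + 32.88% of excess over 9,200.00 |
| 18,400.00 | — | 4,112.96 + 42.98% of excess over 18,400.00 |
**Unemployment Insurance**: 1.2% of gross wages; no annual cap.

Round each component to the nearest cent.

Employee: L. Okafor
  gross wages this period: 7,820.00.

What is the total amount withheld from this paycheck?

854.84

Provincial Income Tax: taxable = 7,820.00
  188.00 + 15% × (7,820.00 − 4,000.00) = 188.00 + 15% × 3,820.00 = 761.00
Unemployment Insurance: 1.2% × 7,820.00 = 93.84
Total: 761.00 + 93.84 = 854.84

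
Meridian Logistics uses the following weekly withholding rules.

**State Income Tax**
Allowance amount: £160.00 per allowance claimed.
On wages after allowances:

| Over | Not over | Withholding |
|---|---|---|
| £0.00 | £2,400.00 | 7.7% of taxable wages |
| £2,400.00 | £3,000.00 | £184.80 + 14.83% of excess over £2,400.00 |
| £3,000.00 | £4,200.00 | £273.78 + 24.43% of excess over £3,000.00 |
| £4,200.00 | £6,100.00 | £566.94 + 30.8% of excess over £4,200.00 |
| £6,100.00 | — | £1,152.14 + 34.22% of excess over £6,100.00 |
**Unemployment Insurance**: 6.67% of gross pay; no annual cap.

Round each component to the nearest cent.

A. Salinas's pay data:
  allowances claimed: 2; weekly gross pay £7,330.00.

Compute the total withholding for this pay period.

State Income Tax: taxable = £7,330.00 − 2×£160.00 = £7,010.00
  £1,152.14 + 34.22% × (£7,010.00 − £6,100.00) = £1,152.14 + 34.22% × £910.00 = £1,463.54
Unemployment Insurance: 6.67% × £7,330.00 = £488.91
Total: £1,463.54 + £488.91 = £1,952.45

£1,952.45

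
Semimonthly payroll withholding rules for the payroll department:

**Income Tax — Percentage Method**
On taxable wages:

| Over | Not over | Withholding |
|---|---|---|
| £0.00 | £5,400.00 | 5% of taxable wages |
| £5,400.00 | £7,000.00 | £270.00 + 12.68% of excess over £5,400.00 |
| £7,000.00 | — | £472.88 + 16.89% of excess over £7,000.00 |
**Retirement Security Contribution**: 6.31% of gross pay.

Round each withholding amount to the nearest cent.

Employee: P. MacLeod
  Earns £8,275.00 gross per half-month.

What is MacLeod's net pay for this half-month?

£7,064.62

Income Tax: taxable = £8,275.00
  £472.88 + 16.89% × (£8,275.00 − £7,000.00) = £472.88 + 16.89% × £1,275.00 = £688.23
Retirement Security Contribution: 6.31% × £8,275.00 = £522.15
Total withheld: £688.23 + £522.15 = £1,210.38
Net pay: £8,275.00 − £1,210.38 = £7,064.62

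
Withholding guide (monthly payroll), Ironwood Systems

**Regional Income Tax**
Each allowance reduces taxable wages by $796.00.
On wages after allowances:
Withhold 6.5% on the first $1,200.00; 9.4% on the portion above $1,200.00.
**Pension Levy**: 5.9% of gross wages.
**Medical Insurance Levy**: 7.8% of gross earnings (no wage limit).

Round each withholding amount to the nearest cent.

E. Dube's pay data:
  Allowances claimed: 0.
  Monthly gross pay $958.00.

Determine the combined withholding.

Regional Income Tax: taxable = $958.00
  6.5% × $958.00 = $62.27
Pension Levy: 5.9% × $958.00 = $56.52
Medical Insurance Levy: 7.8% × $958.00 = $74.72
Total: $62.27 + $56.52 + $74.72 = $193.51

$193.51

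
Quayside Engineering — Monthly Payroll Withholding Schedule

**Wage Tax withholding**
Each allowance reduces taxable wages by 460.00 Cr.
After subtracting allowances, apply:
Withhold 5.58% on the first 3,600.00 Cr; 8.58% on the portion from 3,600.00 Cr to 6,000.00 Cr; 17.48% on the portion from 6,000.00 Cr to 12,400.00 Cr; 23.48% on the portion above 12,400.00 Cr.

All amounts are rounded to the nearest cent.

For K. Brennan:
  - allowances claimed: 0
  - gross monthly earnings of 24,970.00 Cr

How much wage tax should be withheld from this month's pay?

Wage Tax: taxable = 24,970.00 Cr
  1,525.52 Cr + 23.48% × (24,970.00 Cr − 12,400.00 Cr) = 1,525.52 Cr + 23.48% × 12,570.00 Cr = 4,476.96 Cr

4,476.96 Cr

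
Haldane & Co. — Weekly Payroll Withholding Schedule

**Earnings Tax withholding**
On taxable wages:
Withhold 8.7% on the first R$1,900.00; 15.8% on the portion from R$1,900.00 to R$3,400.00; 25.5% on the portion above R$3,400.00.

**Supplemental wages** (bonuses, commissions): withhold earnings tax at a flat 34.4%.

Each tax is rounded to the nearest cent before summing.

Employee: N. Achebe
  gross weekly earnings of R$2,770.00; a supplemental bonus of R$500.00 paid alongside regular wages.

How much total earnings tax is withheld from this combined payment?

R$474.76

Earnings Tax: taxable = R$2,770.00
  R$165.30 + 15.8% × (R$2,770.00 − R$1,900.00) = R$165.30 + 15.8% × R$870.00 = R$302.76
Supplemental (34.4% flat on bonus): 34.4% × R$500.00 = R$172.00
Total earnings tax: R$302.76 + R$172.00 = R$474.76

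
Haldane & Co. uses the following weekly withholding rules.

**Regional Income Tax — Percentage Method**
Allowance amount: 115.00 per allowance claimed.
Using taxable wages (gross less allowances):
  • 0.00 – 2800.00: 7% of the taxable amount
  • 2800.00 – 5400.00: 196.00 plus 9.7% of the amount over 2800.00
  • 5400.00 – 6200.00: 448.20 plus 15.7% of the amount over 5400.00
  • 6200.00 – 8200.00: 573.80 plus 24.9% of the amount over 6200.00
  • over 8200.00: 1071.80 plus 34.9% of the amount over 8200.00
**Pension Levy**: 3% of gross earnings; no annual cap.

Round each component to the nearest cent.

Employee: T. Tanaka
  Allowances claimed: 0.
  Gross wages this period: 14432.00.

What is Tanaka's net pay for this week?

Regional Income Tax: taxable = 14432.00
  1071.80 + 34.9% × (14432.00 − 8200.00) = 1071.80 + 34.9% × 6232.00 = 3246.77
Pension Levy: 3% × 14432.00 = 432.96
Total withheld: 3246.77 + 432.96 = 3679.73
Net pay: 14432.00 − 3679.73 = 10752.27

10752.27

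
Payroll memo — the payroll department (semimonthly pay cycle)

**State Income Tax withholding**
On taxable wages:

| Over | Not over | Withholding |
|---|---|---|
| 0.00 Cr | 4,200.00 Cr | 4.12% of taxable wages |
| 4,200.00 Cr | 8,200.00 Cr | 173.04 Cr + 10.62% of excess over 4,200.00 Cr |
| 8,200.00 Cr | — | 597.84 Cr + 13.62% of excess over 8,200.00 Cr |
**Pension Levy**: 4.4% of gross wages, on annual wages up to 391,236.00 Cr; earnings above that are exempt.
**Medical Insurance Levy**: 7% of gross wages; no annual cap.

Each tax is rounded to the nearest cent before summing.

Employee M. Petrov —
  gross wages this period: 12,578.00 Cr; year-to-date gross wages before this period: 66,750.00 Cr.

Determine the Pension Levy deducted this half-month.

553.43 Cr

Pension Levy: 4.4% × 12,578.00 Cr = 553.43 Cr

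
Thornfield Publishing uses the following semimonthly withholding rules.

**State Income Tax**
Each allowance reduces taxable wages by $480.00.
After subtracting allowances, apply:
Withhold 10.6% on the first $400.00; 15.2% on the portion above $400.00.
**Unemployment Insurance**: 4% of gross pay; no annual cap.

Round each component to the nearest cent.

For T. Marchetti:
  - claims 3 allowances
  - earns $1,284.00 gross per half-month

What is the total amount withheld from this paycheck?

State Income Tax: taxable = $1,284.00 − 3×$480.00 = $-156.00
  Taxable ≤ 0 → $0.00
Unemployment Insurance: 4% × $1,284.00 = $51.36
Total: $0.00 + $51.36 = $51.36

$51.36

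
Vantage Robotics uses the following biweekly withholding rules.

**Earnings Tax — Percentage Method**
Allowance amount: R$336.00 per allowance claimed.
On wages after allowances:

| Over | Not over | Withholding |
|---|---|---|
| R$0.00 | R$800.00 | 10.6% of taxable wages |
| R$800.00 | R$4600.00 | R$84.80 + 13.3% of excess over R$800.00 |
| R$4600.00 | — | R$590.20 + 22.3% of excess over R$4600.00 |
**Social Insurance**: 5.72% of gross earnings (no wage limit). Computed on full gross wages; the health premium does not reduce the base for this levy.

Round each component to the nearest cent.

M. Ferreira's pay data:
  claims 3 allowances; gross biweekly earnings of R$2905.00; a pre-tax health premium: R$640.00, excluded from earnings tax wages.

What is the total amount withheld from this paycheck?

R$311.75

Earnings Tax: taxable = R$2905.00 − R$640.00 − 3×R$336.00 = R$1257.00
  R$84.80 + 13.3% × (R$1257.00 − R$800.00) = R$84.80 + 13.3% × R$457.00 = R$145.58
Social Insurance: 5.72% × R$2905.00 = R$166.17
Total: R$145.58 + R$166.17 = R$311.75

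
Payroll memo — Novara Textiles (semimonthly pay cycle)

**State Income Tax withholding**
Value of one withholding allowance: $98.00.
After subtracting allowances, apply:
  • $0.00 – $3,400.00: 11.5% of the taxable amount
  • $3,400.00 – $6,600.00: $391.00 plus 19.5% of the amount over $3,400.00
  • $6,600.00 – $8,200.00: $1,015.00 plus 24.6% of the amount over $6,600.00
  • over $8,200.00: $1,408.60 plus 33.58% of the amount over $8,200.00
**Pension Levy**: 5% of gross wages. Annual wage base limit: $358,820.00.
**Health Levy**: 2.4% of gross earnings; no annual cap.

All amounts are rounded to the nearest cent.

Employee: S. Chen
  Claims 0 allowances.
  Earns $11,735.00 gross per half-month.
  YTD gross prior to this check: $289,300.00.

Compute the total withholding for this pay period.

$3,464.04

State Income Tax: taxable = $11,735.00
  $1,408.60 + 33.58% × ($11,735.00 − $8,200.00) = $1,408.60 + 33.58% × $3,535.00 = $2,595.65
Pension Levy: 5% × $11,735.00 = $586.75
Health Levy: 2.4% × $11,735.00 = $281.64
Total: $2,595.65 + $586.75 + $281.64 = $3,464.04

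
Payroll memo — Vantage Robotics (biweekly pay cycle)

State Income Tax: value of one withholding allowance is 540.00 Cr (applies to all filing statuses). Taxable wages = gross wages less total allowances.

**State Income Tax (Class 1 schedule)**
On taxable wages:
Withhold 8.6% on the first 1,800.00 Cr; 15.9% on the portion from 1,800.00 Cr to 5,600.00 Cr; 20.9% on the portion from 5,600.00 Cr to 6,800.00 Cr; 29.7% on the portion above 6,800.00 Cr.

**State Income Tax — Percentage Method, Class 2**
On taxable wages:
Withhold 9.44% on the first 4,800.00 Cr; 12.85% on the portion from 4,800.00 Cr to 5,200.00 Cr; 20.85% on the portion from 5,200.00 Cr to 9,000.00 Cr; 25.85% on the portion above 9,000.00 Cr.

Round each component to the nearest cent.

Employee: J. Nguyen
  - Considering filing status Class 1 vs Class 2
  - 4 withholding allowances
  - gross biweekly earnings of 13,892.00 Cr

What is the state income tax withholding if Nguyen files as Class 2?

State Income Tax (Class 2): taxable = 13,892.00 Cr − 4×540.00 Cr = 11,732.00 Cr
  1,296.82 Cr + 25.85% × (11,732.00 Cr − 9,000.00 Cr) = 1,296.82 Cr + 25.85% × 2,732.00 Cr = 2,003.04 Cr

2,003.04 Cr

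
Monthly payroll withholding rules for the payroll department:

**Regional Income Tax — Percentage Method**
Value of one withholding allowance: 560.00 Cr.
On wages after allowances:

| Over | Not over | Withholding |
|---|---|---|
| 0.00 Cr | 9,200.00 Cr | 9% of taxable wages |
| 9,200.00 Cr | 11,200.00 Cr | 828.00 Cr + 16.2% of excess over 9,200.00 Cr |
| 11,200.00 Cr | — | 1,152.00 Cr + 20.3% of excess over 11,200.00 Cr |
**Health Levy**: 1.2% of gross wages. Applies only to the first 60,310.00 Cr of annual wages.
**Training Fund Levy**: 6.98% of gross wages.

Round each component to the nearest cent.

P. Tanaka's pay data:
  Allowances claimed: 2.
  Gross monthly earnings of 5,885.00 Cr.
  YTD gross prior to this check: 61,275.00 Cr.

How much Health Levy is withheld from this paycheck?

Health Levy: YTD 61,275.00 Cr ≥ cap 60,310.00 Cr → 0.00 Cr

0.00 Cr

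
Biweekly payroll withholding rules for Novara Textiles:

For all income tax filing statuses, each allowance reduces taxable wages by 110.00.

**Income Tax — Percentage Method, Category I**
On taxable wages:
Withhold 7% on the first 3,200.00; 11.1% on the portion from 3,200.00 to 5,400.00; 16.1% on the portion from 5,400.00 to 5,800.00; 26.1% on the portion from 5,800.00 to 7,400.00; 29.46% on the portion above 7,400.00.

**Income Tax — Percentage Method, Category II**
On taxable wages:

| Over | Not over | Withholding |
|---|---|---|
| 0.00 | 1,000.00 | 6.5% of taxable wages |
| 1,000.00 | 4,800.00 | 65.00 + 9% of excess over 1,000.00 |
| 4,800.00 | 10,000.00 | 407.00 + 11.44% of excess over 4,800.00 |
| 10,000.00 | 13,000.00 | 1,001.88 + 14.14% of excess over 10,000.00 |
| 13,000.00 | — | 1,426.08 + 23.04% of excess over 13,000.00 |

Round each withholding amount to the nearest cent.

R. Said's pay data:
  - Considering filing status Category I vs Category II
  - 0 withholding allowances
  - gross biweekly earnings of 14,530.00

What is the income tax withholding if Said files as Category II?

1,778.59

Income Tax (Category II): taxable = 14,530.00
  1,426.08 + 23.04% × (14,530.00 − 13,000.00) = 1,426.08 + 23.04% × 1,530.00 = 1,778.59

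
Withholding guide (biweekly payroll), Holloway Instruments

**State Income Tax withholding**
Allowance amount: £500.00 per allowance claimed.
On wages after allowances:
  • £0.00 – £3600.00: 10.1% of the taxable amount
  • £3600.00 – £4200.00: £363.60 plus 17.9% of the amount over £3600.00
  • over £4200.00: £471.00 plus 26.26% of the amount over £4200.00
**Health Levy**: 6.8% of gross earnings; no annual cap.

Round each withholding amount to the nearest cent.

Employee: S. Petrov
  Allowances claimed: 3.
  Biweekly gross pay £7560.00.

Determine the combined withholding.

£1473.52

State Income Tax: taxable = £7560.00 − 3×£500.00 = £6060.00
  £471.00 + 26.26% × (£6060.00 − £4200.00) = £471.00 + 26.26% × £1860.00 = £959.44
Health Levy: 6.8% × £7560.00 = £514.08
Total: £959.44 + £514.08 = £1473.52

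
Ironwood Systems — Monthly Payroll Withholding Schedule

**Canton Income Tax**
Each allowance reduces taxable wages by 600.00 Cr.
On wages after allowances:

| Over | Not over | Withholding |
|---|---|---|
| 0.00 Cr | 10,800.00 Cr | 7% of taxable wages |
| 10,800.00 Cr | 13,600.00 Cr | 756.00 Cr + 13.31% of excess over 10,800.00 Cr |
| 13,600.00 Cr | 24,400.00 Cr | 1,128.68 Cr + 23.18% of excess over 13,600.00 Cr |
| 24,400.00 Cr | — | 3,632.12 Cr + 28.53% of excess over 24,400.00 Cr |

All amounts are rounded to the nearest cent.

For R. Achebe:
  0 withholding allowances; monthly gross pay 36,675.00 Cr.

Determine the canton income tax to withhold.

Canton Income Tax: taxable = 36,675.00 Cr
  3,632.12 Cr + 28.53% × (36,675.00 Cr − 24,400.00 Cr) = 3,632.12 Cr + 28.53% × 12,275.00 Cr = 7,134.18 Cr

7,134.18 Cr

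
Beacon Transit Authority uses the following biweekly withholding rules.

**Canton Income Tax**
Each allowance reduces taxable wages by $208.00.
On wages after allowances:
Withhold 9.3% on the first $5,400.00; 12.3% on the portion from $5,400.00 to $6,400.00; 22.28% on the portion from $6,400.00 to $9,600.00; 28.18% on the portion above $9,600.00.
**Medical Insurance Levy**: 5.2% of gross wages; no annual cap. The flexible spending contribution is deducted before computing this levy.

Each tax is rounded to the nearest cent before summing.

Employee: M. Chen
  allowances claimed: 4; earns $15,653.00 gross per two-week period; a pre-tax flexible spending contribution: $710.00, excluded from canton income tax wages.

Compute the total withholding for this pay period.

Canton Income Tax: taxable = $15,653.00 − $710.00 − 4×$208.00 = $14,111.00
  $1,338.16 + 28.18% × ($14,111.00 − $9,600.00) = $1,338.16 + 28.18% × $4,511.00 = $2,609.36
Medical Insurance Levy: 5.2% × $14,943.00 = $777.04
Total: $2,609.36 + $777.04 = $3,386.40

$3,386.40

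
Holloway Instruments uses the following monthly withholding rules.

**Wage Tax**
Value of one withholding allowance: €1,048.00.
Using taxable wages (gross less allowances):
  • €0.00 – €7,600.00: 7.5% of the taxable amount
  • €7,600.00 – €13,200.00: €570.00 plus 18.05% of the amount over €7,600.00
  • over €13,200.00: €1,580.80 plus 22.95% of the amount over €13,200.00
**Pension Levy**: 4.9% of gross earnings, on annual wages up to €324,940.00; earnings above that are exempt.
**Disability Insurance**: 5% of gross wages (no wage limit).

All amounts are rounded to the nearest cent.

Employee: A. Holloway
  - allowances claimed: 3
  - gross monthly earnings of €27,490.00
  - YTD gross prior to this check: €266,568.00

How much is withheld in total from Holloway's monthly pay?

Wage Tax: taxable = €27,490.00 − 3×€1,048.00 = €24,346.00
  €1,580.80 + 22.95% × (€24,346.00 − €13,200.00) = €1,580.80 + 22.95% × €11,146.00 = €4,138.81
Pension Levy: 4.9% × €27,490.00 = €1,347.01
Disability Insurance: 5% × €27,490.00 = €1,374.50
Total: €4,138.81 + €1,347.01 + €1,374.50 = €6,860.32

€6,860.32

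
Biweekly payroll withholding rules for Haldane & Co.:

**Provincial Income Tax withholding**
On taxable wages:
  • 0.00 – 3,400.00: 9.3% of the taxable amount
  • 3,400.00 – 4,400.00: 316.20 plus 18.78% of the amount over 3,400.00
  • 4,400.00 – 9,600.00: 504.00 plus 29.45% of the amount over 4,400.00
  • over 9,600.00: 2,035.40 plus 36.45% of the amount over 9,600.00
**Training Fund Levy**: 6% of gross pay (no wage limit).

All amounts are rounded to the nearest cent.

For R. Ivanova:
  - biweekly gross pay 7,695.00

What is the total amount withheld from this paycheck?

Provincial Income Tax: taxable = 7,695.00
  504.00 + 29.45% × (7,695.00 − 4,400.00) = 504.00 + 29.45% × 3,295.00 = 1,474.38
Training Fund Levy: 6% × 7,695.00 = 461.70
Total: 1,474.38 + 461.70 = 1,936.08

1,936.08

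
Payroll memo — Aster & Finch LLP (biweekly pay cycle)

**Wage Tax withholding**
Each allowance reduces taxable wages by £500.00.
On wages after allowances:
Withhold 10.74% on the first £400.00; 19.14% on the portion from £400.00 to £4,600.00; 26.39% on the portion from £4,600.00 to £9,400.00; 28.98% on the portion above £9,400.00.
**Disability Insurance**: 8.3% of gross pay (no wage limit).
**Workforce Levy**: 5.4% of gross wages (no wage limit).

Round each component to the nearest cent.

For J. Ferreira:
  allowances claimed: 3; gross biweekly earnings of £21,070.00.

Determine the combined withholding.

£7,947.42

Wage Tax: taxable = £21,070.00 − 3×£500.00 = £19,570.00
  £2,113.56 + 28.98% × (£19,570.00 − £9,400.00) = £2,113.56 + 28.98% × £10,170.00 = £5,060.83
Disability Insurance: 8.3% × £21,070.00 = £1,748.81
Workforce Levy: 5.4% × £21,070.00 = £1,137.78
Total: £5,060.83 + £1,748.81 + £1,137.78 = £7,947.42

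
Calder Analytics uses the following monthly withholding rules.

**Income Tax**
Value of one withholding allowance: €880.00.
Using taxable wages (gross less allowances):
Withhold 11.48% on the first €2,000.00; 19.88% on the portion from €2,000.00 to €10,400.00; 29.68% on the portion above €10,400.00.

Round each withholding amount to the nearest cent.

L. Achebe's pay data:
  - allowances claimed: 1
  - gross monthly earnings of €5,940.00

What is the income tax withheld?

Income Tax: taxable = €5,940.00 − 1×€880.00 = €5,060.00
  €229.60 + 19.88% × (€5,060.00 − €2,000.00) = €229.60 + 19.88% × €3,060.00 = €837.93

€837.93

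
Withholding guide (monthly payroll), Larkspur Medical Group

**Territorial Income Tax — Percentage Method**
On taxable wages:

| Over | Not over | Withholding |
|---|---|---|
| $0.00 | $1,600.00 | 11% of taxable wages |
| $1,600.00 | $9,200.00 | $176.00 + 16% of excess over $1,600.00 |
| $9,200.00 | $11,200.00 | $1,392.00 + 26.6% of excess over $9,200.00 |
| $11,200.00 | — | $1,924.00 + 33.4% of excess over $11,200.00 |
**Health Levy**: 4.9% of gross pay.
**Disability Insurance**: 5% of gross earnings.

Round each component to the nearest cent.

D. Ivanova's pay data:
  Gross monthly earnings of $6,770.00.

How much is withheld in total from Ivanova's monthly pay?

$1,673.43

Territorial Income Tax: taxable = $6,770.00
  $176.00 + 16% × ($6,770.00 − $1,600.00) = $176.00 + 16% × $5,170.00 = $1,003.20
Health Levy: 4.9% × $6,770.00 = $331.73
Disability Insurance: 5% × $6,770.00 = $338.50
Total: $1,003.20 + $331.73 + $338.50 = $1,673.43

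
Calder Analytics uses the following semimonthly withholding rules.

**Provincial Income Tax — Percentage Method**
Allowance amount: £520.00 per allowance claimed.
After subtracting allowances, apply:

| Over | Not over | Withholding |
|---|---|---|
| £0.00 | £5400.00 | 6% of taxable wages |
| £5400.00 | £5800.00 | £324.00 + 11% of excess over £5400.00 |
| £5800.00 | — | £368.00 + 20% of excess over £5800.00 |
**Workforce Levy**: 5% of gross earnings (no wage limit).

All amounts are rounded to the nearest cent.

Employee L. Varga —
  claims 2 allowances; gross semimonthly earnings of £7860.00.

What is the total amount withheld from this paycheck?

£965.00

Provincial Income Tax: taxable = £7860.00 − 2×£520.00 = £6820.00
  £368.00 + 20% × (£6820.00 − £5800.00) = £368.00 + 20% × £1020.00 = £572.00
Workforce Levy: 5% × £7860.00 = £393.00
Total: £572.00 + £393.00 = £965.00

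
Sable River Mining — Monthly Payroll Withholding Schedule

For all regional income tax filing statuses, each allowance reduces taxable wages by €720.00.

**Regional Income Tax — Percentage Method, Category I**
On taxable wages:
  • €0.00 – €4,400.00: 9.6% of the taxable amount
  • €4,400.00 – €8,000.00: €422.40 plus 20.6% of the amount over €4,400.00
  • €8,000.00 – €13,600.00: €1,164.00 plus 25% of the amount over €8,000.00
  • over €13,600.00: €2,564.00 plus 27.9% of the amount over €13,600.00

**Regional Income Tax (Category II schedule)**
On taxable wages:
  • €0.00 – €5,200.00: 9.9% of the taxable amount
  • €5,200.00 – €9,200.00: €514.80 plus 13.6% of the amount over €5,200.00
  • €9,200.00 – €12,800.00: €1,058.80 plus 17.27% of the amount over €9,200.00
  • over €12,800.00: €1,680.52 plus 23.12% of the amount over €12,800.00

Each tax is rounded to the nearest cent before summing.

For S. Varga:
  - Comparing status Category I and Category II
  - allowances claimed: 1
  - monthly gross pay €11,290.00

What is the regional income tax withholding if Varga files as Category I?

Regional Income Tax (Category I): taxable = €11,290.00 − 1×€720.00 = €10,570.00
  €1,164.00 + 25% × (€10,570.00 − €8,000.00) = €1,164.00 + 25% × €2,570.00 = €1,806.50

€1,806.50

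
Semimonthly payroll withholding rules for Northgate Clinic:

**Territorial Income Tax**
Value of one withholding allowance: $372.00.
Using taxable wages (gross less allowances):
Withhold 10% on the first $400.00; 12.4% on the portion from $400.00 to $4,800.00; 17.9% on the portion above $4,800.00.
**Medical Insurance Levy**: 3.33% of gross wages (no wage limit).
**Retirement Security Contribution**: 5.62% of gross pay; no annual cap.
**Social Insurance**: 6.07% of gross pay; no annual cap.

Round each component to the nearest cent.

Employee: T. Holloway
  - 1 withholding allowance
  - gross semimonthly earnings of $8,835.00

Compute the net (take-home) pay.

$6,266.70

Territorial Income Tax: taxable = $8,835.00 − 1×$372.00 = $8,463.00
  $585.60 + 17.9% × ($8,463.00 − $4,800.00) = $585.60 + 17.9% × $3,663.00 = $1,241.28
Medical Insurance Levy: 3.33% × $8,835.00 = $294.21
Retirement Security Contribution: 5.62% × $8,835.00 = $496.53
Social Insurance: 6.07% × $8,835.00 = $536.28
Total withheld: $1,241.28 + $294.21 + $496.53 + $536.28 = $2,568.30
Net pay: $8,835.00 − $2,568.30 = $6,266.70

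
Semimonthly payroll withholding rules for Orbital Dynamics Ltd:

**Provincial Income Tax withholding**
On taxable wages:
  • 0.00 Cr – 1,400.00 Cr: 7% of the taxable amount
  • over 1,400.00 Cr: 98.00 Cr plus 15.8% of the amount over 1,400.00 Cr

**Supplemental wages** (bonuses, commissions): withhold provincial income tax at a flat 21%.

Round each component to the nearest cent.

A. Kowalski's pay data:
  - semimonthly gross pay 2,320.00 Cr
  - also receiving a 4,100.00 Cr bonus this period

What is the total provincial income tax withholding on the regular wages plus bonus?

1,104.36 Cr

Provincial Income Tax: taxable = 2,320.00 Cr
  98.00 Cr + 15.8% × (2,320.00 Cr − 1,400.00 Cr) = 98.00 Cr + 15.8% × 920.00 Cr = 243.36 Cr
Supplemental (21% flat on bonus): 21% × 4,100.00 Cr = 861.00 Cr
Total provincial income tax: 243.36 Cr + 861.00 Cr = 1,104.36 Cr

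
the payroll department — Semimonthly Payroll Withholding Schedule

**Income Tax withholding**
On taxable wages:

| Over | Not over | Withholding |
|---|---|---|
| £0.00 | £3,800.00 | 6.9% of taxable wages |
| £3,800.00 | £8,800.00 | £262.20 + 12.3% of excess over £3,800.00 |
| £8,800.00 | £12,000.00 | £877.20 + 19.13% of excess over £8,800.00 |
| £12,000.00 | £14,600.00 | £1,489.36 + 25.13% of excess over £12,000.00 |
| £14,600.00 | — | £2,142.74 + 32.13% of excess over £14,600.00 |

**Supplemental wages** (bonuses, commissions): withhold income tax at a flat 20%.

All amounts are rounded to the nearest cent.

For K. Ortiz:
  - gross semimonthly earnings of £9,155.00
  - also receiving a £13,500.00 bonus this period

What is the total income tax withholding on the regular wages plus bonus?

£3,645.11

Income Tax: taxable = £9,155.00
  £877.20 + 19.13% × (£9,155.00 − £8,800.00) = £877.20 + 19.13% × £355.00 = £945.11
Supplemental (20% flat on bonus): 20% × £13,500.00 = £2,700.00
Total income tax: £945.11 + £2,700.00 = £3,645.11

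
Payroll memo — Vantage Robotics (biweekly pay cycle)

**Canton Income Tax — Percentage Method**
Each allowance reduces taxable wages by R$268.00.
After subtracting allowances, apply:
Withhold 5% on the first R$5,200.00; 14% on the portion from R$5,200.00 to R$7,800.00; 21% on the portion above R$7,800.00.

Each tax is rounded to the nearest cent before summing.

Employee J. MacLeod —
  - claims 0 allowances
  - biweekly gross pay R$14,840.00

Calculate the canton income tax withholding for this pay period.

Canton Income Tax: taxable = R$14,840.00
  R$624.00 + 21% × (R$14,840.00 − R$7,800.00) = R$624.00 + 21% × R$7,040.00 = R$2,102.40

R$2,102.40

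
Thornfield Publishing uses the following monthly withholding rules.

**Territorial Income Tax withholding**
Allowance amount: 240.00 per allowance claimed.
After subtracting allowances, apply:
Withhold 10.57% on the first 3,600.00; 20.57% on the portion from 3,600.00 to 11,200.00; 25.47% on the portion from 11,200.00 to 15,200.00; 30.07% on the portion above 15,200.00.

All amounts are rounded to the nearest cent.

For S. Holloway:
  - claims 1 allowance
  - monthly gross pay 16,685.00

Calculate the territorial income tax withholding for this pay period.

Territorial Income Tax: taxable = 16,685.00 − 1×240.00 = 16,445.00
  2,962.64 + 30.07% × (16,445.00 − 15,200.00) = 2,962.64 + 30.07% × 1,245.00 = 3,337.01

3,337.01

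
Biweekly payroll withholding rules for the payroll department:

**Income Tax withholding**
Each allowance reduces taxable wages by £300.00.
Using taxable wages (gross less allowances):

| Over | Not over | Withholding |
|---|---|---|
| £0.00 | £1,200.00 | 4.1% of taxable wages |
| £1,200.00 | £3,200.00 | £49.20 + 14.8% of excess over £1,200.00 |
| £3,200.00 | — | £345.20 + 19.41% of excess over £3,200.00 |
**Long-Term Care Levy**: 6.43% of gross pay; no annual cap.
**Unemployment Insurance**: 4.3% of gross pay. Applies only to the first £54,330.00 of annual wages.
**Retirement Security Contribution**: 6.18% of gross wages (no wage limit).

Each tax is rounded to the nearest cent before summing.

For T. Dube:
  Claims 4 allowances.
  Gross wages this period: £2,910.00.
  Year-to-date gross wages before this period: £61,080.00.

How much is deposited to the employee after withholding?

£2,418.37

Income Tax: taxable = £2,910.00 − 4×£300.00 = £1,710.00
  £49.20 + 14.8% × (£1,710.00 − £1,200.00) = £49.20 + 14.8% × £510.00 = £124.68
Long-Term Care Levy: 6.43% × £2,910.00 = £187.11
Unemployment Insurance: YTD £61,080.00 ≥ cap £54,330.00 → £0.00
Retirement Security Contribution: 6.18% × £2,910.00 = £179.84
Total withheld: £124.68 + £187.11 + £0.00 + £179.84 = £491.63
Net pay: £2,910.00 − £491.63 = £2,418.37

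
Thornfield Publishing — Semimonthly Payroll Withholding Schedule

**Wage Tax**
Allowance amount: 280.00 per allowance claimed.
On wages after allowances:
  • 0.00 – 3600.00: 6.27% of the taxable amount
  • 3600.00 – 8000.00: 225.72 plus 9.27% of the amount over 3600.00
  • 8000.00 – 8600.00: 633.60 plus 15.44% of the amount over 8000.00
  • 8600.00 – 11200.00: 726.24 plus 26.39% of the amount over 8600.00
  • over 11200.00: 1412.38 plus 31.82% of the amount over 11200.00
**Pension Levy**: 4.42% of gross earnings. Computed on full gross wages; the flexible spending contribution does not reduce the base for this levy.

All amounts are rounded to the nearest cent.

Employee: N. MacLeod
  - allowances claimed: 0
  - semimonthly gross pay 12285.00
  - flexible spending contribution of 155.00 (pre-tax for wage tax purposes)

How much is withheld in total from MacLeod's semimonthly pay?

2251.31

Wage Tax: taxable = 12285.00 − 155.00 = 12130.00
  1412.38 + 31.82% × (12130.00 − 11200.00) = 1412.38 + 31.82% × 930.00 = 1708.31
Pension Levy: 4.42% × 12285.00 = 543.00
Total: 1708.31 + 543.00 = 2251.31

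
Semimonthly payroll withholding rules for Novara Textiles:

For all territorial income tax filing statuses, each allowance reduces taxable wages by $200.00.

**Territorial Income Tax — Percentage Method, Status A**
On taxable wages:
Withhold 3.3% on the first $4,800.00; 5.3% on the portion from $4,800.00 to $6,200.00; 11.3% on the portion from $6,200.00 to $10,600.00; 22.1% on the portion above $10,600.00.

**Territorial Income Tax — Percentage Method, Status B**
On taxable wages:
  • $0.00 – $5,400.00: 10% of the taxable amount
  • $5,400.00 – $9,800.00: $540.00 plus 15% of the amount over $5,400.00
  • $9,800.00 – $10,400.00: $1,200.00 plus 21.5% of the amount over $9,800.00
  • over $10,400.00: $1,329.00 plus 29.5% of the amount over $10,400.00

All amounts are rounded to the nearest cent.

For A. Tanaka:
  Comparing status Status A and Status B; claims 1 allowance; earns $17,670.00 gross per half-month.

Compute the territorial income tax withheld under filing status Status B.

Territorial Income Tax (Status B): taxable = $17,670.00 − 1×$200.00 = $17,470.00
  $1,329.00 + 29.5% × ($17,470.00 − $10,400.00) = $1,329.00 + 29.5% × $7,070.00 = $3,414.65

$3,414.65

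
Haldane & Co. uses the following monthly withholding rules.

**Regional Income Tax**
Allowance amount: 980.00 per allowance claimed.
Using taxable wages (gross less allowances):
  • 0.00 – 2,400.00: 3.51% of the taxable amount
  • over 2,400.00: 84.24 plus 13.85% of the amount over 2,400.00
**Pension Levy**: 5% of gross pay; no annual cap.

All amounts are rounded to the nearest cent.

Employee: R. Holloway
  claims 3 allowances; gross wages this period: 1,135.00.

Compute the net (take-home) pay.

Regional Income Tax: taxable = 1,135.00 − 3×980.00 = -1,805.00
  Taxable ≤ 0 → 0.00
Pension Levy: 5% × 1,135.00 = 56.75
Total withheld: 0.00 + 56.75 = 56.75
Net pay: 1,135.00 − 56.75 = 1,078.25

1,078.25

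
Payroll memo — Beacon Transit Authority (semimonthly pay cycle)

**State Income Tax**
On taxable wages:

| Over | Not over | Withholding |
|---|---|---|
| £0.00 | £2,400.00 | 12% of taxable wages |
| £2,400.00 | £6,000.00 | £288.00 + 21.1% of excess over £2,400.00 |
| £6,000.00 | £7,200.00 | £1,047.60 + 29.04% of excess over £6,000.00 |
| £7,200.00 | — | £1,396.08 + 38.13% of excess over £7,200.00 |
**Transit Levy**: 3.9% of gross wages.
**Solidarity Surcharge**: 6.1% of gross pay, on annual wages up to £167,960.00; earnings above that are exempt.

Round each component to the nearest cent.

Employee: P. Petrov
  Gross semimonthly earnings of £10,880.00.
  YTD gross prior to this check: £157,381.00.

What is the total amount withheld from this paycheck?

State Income Tax: taxable = £10,880.00
  £1,396.08 + 38.13% × (£10,880.00 − £7,200.00) = £1,396.08 + 38.13% × £3,680.00 = £2,799.26
Transit Levy: 3.9% × £10,880.00 = £424.32
Solidarity Surcharge: cap £167,960.00 − YTD £157,381.00 = £10,579.00 subject; 6.1% × £10,579.00 = £645.32
Total: £2,799.26 + £424.32 + £645.32 = £3,868.90

£3,868.90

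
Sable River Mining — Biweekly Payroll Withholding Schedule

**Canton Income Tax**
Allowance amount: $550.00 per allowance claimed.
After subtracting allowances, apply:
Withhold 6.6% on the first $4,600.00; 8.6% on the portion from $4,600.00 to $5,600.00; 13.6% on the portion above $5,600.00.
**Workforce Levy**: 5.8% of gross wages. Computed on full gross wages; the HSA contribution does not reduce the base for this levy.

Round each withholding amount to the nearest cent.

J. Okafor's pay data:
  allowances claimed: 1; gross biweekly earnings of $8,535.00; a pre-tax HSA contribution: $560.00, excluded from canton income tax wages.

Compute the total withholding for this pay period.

Canton Income Tax: taxable = $8,535.00 − $560.00 − 1×$550.00 = $7,425.00
  $389.60 + 13.6% × ($7,425.00 − $5,600.00) = $389.60 + 13.6% × $1,825.00 = $637.80
Workforce Levy: 5.8% × $8,535.00 = $495.03
Total: $637.80 + $495.03 = $1,132.83

$1,132.83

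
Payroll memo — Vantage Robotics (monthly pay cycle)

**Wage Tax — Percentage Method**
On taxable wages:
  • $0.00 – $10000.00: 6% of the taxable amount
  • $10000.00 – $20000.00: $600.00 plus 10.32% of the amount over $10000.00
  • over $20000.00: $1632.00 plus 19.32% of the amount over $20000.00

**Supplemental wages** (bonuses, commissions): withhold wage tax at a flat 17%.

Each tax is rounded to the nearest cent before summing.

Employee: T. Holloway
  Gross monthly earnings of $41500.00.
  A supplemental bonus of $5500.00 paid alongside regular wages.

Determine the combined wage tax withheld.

Wage Tax: taxable = $41500.00
  $1632.00 + 19.32% × ($41500.00 − $20000.00) = $1632.00 + 19.32% × $21500.00 = $5785.80
Supplemental (17% flat on bonus): 17% × $5500.00 = $935.00
Total wage tax: $5785.80 + $935.00 = $6720.80

$6720.80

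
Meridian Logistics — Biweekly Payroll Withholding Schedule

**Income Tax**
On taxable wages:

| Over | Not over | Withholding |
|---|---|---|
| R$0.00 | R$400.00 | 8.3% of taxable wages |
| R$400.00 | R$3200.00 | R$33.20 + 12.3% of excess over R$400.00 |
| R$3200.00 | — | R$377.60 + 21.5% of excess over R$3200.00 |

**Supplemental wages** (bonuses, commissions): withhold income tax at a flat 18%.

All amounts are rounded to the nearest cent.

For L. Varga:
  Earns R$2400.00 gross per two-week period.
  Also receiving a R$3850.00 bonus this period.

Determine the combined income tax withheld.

R$972.20

Income Tax: taxable = R$2400.00
  R$33.20 + 12.3% × (R$2400.00 − R$400.00) = R$33.20 + 12.3% × R$2000.00 = R$279.20
Supplemental (18% flat on bonus): 18% × R$3850.00 = R$693.00
Total income tax: R$279.20 + R$693.00 = R$972.20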